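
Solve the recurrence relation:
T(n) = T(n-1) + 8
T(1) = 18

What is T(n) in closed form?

Unrolling: T(n) = T(1) + 8·(n-1) = 18 + 8(n-1) = 8n + 10.

Answer: T(n) = 8n + 10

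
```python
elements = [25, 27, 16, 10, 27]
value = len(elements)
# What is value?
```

Trace:
`elements = [25, 27, 16, 10, 27]` → elements = [25, 27, 16, 10, 27]
`value = len(elements)` → value = 5
So value = 5

Answer: 5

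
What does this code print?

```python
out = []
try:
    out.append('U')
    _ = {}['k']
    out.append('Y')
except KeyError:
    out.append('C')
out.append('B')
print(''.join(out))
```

Execution trace: 'U' (try body) → 'C' (except KeyError) → 'B' (after the try/except). Output: UCB

Answer: UCB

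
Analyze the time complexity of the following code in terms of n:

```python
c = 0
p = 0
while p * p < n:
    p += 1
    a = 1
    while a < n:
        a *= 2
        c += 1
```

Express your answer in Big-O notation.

Each loop level contributes: √n × log n. Multiplying the contributions gives O(√n log n).

Answer: O(√n log n)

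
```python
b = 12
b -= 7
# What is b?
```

Trace:
`b = 12` → b = 12
`b -= 7` → b = 5
So b = 5

Answer: 5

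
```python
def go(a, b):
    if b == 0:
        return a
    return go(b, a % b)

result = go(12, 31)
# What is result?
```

go(12, 31) -> go(31, 12) -> go(12, 7) -> go(7, 5) -> go(5, 2) -> go(2, 1) -> go(1, 0) -> 1

Answer: 1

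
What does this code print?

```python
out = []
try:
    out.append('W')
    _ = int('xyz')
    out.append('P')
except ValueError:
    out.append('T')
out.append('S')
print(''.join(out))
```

Execution trace: 'W' (try body) → 'T' (except ValueError) → 'S' (after the try/except). Output: WTS

Answer: WTS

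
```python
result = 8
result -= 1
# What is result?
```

Trace:
`result = 8` → result = 8
`result -= 1` → result = 7
So result = 7

Answer: 7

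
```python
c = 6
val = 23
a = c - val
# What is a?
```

Trace:
`c = 6` → c = 6
`val = 23` → val = 23
`a = c - val` → a = -17
So a = -17

Answer: -17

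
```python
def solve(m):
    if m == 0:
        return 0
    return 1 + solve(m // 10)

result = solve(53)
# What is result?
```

Count of digits of 53: 2

Answer: 2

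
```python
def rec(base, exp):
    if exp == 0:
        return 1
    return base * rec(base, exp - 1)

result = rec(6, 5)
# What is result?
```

rec(6, 5) = 6 * 6 * 6 * 6 * 6 = 7776

Answer: 7776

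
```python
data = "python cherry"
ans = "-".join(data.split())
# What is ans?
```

Trace:
`data = "python cherry"` → data = 'python cherry'
`ans = "-".join(data.split())` → ans = 'python-cherry'
So ans = 'python-cherry'

Answer: 'python-cherry'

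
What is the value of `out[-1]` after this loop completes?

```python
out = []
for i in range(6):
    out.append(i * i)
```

Last element of squares 0 to 5
`out` takes the values: [] → [0] → [0, 1] → [0, 1, 4] → [0, 1, 4, 9] → [0, 1, 4, 9, 16] → [0, 1, 4, 9, 16, 25]
So `out[-1]` = 25

Answer: 25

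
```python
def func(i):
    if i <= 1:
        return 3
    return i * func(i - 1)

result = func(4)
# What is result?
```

func(4) = 4 * 3 * 2 * 3 = 72

Answer: 72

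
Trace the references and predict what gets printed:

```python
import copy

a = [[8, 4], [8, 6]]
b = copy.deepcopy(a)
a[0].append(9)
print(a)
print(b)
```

Key concept: deep copy is fully independent.
Step by step:
`a = [[8, 4], [8, 6]]` → a = [[8, 4], [8, 6]]
`b = copy.deepcopy(a)` → b = [[8, 4], [8, 6]]
`a[0].append(9)` → a = [[8, 4, 9], [8, 6]]
`print(a)` → prints [[8, 4, 9], [8, 6]]
`print(b)` → prints [[8, 4], [8, 6]]

Answer:
[[8, 4, 9], [8, 6]]
[[8, 4], [8, 6]]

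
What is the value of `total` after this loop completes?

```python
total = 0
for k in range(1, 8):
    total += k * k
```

Sum of squares 1² to 7² = 140
`total` takes the values: 0 → 1 → 5 → 14 → 30 → 55 → 91 → 140

Answer: 140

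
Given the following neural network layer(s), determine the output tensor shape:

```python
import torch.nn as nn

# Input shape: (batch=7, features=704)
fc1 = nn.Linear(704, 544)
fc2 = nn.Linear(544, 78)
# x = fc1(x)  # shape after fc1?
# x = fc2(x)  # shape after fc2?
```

Input: (7, 704) -> after fc1: (7, 544) -> Output: (7, 78)

Answer: (7, 78)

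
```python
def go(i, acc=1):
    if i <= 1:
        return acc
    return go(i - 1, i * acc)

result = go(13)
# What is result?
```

Accumulator trace (n, acc): (13, 1) -> (12, 13) -> (11, 156) -> (10, 1716) -> (9, 17160) -> (8, 154440) -> (7, 1235520) -> (6, 8648640) -> (5, 51891840) -> (4, 259459200) -> (3, 1037836800) -> (2, 3113510400) -> (1, 6227020800) -> return 6227020800

Answer: 6227020800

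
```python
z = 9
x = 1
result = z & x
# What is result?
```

Trace:
`z = 9` → z = 9
`x = 1` → x = 1
`result = z & x` → result = 1
So result = 1

Answer: 1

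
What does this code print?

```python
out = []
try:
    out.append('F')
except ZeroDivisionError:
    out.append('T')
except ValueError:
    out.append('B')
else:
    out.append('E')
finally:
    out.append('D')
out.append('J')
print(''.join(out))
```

Execution trace: 'F' (try body, no exception) → 'E' (else) → 'D' (finally) → 'J' (after the try/except). Output: FEDJ

Answer: FEDJ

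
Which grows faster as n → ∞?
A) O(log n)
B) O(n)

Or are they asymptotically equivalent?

O(log n) vs O(n): Higher order terms dominate.

Answer: B) O(n) grows faster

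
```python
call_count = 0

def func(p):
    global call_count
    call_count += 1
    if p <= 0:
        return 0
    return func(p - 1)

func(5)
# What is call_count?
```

Linear recursion stepping by 1: 6 calls from p=5 down to ≤0.

Answer: 6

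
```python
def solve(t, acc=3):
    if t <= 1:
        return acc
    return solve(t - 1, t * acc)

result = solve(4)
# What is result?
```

Accumulator trace (n, acc): (4, 3) -> (3, 12) -> (2, 36) -> (1, 72) -> return 72

Answer: 72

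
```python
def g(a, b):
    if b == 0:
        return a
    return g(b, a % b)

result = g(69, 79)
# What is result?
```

g(69, 79) -> g(79, 69) -> g(69, 10) -> g(10, 9) -> g(9, 1) -> g(1, 0) -> 1

Answer: 1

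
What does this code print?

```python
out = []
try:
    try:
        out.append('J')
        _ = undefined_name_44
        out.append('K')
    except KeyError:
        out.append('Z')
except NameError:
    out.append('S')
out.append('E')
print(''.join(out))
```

Execution trace: 'J' (try body) → 'S' (outer except NameError) → 'E' (after the try/except). Output: JSE

Answer: JSE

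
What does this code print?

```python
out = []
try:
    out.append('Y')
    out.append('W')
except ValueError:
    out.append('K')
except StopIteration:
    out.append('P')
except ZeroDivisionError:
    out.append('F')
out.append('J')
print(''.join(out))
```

Execution trace: 'Y' (try body) → 'W' (try body, no exception) → 'J' (after the try/except). Output: YWJ

Answer: YWJ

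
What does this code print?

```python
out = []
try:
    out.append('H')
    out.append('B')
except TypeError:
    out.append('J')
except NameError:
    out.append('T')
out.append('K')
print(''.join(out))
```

Execution trace: 'H' (try body) → 'B' (try body, no exception) → 'K' (after the try/except). Output: HBK

Answer: HBK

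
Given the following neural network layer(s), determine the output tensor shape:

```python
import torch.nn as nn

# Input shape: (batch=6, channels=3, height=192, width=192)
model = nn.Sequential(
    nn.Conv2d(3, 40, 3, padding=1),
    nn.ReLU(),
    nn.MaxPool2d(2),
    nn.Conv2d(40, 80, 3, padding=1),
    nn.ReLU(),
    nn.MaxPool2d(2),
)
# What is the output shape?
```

Input: (6, 3, 192, 192) -> after first Conv2d: (6, 40, 192, 192) -> after first MaxPool2d: (6, 40, 96, 96) -> after second Conv2d: (6, 80, 96, 96) -> Output: (6, 80, 48, 48)

Answer: (6, 80, 48, 48)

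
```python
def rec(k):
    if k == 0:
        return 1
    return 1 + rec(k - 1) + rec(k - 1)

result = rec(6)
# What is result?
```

rec(k) = 1 + 2·rec(k-1), rec(0)=1. Closed form: (1+1)·2^6 - 1 = 127.

Answer: 127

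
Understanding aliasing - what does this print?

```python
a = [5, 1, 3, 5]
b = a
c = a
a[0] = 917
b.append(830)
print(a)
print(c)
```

Key concept: multiple aliases.
Step by step:
`a = [5, 1, 3, 5]` → a = [5, 1, 3, 5]
`b = a` → b = [5, 1, 3, 5] (same object as a)
`c = a` → c = [5, 1, 3, 5] (same object as a, b)
`a[0] = 917` → a = [917, 1, 3, 5] (same object as b, c); b = [917, 1, 3, 5] (same object as a, c); c = [917, 1, 3, 5] (same object as a, b)
`b.append(830)` → a = [917, 1, 3, 5, 830] (same object as b, c); b = [917, 1, 3, 5, 830] (same object as a, c); c = [917, 1, 3, 5, 830] (same object as a, b)
`print(a)` → prints [917, 1, 3, 5, 830]
`print(c)` → prints [917, 1, 3, 5, 830]

Answer:
[917, 1, 3, 5, 830]
[917, 1, 3, 5, 830]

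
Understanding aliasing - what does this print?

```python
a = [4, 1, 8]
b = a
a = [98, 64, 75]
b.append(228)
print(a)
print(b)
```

Key concept: rebinding vs mutation: a is rebound to a new list, b still points at the original.
Step by step:
`a = [4, 1, 8]` → a = [4, 1, 8]
`b = a` → b = [4, 1, 8] (same object as a)
`a = [98, 64, 75]` → a = [98, 64, 75]
`b.append(228)` → b = [4, 1, 8, 228]
`print(a)` → prints [98, 64, 75]
`print(b)` → prints [4, 1, 8, 228]

Answer:
[98, 64, 75]
[4, 1, 8, 228]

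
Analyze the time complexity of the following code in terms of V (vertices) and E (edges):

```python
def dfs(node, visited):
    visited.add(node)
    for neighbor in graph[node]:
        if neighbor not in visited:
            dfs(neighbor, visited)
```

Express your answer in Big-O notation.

This is Depth-first search (recursive). Time complexity: O(V + E).

Answer: O(V + E)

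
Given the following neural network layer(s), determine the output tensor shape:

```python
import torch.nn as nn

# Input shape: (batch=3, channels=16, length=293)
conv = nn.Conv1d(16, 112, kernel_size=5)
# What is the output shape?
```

Input: (3, 16, 293) -> Output: (3, 112, 289)

Answer: (3, 112, 289)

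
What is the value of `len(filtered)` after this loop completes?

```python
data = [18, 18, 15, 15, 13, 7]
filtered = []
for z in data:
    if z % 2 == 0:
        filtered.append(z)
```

Count even numbers in [18, 18, 15, 15, 13, 7]
`filtered` takes the values: [] → [18] → [18, 18]
So `len(filtered)` = 2

Answer: 2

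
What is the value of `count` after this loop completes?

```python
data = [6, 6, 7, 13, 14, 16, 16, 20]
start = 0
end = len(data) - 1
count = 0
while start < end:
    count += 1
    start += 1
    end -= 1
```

Iterations until pointers meet (list length 8)
`count` takes the values: 0 → 1 → 2 → 3 → 4

Answer: 4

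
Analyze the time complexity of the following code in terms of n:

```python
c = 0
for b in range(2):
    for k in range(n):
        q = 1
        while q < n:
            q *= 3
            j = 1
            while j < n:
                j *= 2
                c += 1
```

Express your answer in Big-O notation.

Each loop level contributes: 1 × n × log n × log n. Multiplying the contributions gives O(n log² n).

Answer: O(n log² n)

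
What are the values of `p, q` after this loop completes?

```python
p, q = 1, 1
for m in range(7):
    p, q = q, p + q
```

Fibonacci: after 7 iterations
`p, q` takes the values: (1, 1) → (1, 2) → (2, 3) → (3, 5) → (5, 8) → (8, 13) → (13, 21) → (21, 34)

Answer: 21, 34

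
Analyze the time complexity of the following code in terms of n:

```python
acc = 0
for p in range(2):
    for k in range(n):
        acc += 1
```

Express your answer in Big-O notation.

Each loop level contributes: 1 × n. Multiplying the contributions gives O(n).

Answer: O(n)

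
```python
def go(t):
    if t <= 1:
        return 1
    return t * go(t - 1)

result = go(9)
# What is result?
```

go(9) = 9 * 8 * 7 * 6 * 5 * 4 * 3 * 2 * 1 = 362880

Answer: 362880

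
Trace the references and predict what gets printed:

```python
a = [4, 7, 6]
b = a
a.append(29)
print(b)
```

Key concept: basic list aliasing.
Step by step:
`a = [4, 7, 6]` → a = [4, 7, 6]
`b = a` → b = [4, 7, 6] (same object as a)
`a.append(29)` → a = [4, 7, 6, 29] (same object as b); b = [4, 7, 6, 29] (same object as a)
`print(b)` → prints [4, 7, 6, 29]

Answer: [4, 7, 6, 29]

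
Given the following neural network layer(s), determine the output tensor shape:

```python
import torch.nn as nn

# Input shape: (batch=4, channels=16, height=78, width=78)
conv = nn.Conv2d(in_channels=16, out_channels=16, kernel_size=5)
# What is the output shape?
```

Input: (4, 16, 78, 78) -> Output: (4, 16, 74, 74)

Answer: (4, 16, 74, 74)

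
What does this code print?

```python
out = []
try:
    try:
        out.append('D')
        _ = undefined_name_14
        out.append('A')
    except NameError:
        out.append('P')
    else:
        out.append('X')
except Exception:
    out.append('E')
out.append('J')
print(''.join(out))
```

Execution trace: 'D' (inner try body) → 'P' (inner except NameError) → 'J' (after the try/except). Output: DPJ

Answer: DPJ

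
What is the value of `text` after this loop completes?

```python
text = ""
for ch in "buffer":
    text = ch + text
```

Reverse 'buffer'
`text` takes the values: "" → "b" → "ub" → "fub" → "ffub" → "effub" → "reffub"

Answer: "reffub"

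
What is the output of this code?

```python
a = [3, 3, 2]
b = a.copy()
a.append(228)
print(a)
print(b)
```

Key concept: list.copy() creates independent copy.
Step by step:
`a = [3, 3, 2]` → a = [3, 3, 2]
`b = a.copy()` → b = [3, 3, 2]
`a.append(228)` → a = [3, 3, 2, 228]
`print(a)` → prints [3, 3, 2, 228]
`print(b)` → prints [3, 3, 2]

Answer:
[3, 3, 2, 228]
[3, 3, 2]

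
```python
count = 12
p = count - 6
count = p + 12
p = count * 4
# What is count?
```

Trace:
`count = 12` → count = 12
`p = count - 6` → p = 6
`count = p + 12` → count = 18
`p = count * 4` → p = 72
So count = 18

Answer: 18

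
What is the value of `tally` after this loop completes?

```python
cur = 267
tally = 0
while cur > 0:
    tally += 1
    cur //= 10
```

Count digits by repeated division by 10
`tally` takes the values: 0 → 1 → 2 → 3

Answer: 3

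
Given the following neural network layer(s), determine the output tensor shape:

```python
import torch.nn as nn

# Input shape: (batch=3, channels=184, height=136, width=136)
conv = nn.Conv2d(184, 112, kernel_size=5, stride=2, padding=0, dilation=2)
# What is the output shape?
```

Input: (3, 184, 136, 136) -> Output: (3, 112, 64, 64)

Answer: (3, 112, 64, 64)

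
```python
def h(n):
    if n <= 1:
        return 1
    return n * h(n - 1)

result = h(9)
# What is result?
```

h(9) = 9 * 8 * 7 * 6 * 5 * 4 * 3 * 2 * 1 = 362880

Answer: 362880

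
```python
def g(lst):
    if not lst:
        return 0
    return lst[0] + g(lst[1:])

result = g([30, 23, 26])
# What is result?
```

30 + 23 + 26 + 0 = 79

Answer: 79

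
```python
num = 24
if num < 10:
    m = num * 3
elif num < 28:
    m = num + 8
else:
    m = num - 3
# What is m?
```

Trace:
`num = 24` → num = 24
`if num < 10: ...` → num < 10 is False, num < 28 is True → m = 32
So m = 32

Answer: 32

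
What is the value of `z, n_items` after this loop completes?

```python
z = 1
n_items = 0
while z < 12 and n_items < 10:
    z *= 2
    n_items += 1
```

Double until >= 12 or 10 iterations
`z, n_items` takes the values: (1, 0) → (2, 0) → (2, 1) → (4, 1) → (4, 2) → (8, 2) → (8, 3) → (16, 3) → (16, 4)

Answer: 16, 4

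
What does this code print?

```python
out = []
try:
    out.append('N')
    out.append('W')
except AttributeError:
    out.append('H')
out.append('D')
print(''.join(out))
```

Execution trace: 'N' (try body) → 'W' (try body, no exception) → 'D' (after the try/except). Output: NWD

Answer: NWD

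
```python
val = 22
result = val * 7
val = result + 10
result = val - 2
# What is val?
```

Trace:
`val = 22` → val = 22
`result = val * 7` → result = 154
`val = result + 10` → val = 164
`result = val - 2` → result = 162
So val = 164

Answer: 164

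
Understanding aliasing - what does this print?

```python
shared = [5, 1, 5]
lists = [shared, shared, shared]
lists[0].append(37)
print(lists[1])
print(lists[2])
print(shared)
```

Key concept: list of same reference.
Step by step:
`shared = [5, 1, 5]` → shared = [5, 1, 5]
`lists = [shared, shared, shared]` → lists = [[5, 1, 5], [5, 1, 5], [5, 1, 5]]
`lists[0].append(37)` → shared = [5, 1, 5, 37]; lists = [[5, 1, 5, 37], [5, 1, 5, 37], [5, 1, 5, 37]]
`print(lists[1])` → prints [5, 1, 5, 37]
`print(lists[2])` → prints [5, 1, 5, 37]
`print(shared)` → prints [5, 1, 5, 37]

Answer:
[5, 1, 5, 37]
[5, 1, 5, 37]
[5, 1, 5, 37]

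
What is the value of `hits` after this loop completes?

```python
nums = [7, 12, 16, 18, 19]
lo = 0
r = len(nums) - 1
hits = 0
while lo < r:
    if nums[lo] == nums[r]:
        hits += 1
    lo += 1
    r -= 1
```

Count matching pairs from ends
`hits` takes the values: 0

Answer: 0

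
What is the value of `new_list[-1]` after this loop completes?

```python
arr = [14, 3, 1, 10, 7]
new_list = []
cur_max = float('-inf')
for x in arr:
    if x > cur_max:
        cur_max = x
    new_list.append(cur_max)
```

Running max ends at 14
`new_list` takes the values: [] → [14] → [14, 14] → [14, 14, 14] → [14, 14, 14, 14] → [14, 14, 14, 14, 14]
So `new_list[-1]` = 14

Answer: 14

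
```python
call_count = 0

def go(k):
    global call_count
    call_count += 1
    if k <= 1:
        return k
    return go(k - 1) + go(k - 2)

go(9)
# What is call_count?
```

Calls(k) = 1 + Calls(k-1) + Calls(k-2); Calls(0)=Calls(1)=1. For k=9 this gives 109.

Answer: 109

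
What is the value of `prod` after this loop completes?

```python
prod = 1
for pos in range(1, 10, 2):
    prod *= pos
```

Product of 1, 3, 5, ... up to 9
`prod` takes the values: 1 → 3 → 15 → 105 → 945

Answer: 945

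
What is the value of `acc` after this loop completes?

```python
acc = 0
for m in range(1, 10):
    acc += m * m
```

Sum of squares 1² to 9² = 285
`acc` takes the values: 0 → 1 → 5 → 14 → 30 → 55 → 91 → 140 → 204 → 285

Answer: 285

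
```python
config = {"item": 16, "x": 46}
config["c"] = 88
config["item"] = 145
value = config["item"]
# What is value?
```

Trace:
`config = {"item": 16, "x": 46}` → config = {'item': 16, 'x': 46}
`config["c"] = 88` → config = {'item': 16, 'x': 46, 'c': 88}
`config["item"] = 145` → config = {'item': 145, 'x': 46, 'c': 88}
`value = config["item"]` → value = 145
So value = 145

Answer: 145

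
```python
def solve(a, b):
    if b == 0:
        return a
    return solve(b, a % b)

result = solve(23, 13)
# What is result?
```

solve(23, 13) -> solve(13, 10) -> solve(10, 3) -> solve(3, 1) -> solve(1, 0) -> 1

Answer: 1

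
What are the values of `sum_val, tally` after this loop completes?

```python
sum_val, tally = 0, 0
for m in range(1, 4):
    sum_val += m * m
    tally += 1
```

Sum of squares and count
`sum_val, tally` takes the values: (0, 0) → (1, 0) → (1, 1) → (5, 1) → (5, 2) → (14, 2) → (14, 3)

Answer: 14, 3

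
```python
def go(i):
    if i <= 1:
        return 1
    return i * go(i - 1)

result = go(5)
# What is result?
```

go(5) = 5 * 4 * 3 * 2 * 1 = 120

Answer: 120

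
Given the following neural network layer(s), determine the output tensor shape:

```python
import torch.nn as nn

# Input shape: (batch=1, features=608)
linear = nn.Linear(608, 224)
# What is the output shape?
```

Input: (1, 608) -> Output: (1, 224)

Answer: (1, 224)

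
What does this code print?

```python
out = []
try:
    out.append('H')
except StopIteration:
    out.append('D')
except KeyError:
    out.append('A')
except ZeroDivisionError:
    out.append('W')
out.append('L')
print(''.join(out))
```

Execution trace: 'H' (try body, no exception) → 'L' (after the try/except). Output: HL

Answer: HL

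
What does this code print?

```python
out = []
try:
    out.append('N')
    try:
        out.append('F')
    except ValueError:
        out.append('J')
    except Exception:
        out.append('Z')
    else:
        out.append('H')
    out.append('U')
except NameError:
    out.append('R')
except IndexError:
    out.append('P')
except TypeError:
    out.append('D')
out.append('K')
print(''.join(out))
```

Execution trace: 'N' (try body) → 'F' (inner try body, no exception) → 'H' (inner else) → 'U' (try body, no exception) → 'K' (after the try/except). Output: NFHUK

Answer: NFHUK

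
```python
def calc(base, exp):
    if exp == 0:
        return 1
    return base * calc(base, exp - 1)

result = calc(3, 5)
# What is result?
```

calc(3, 5) = 3 * 3 * 3 * 3 * 3 = 243

Answer: 243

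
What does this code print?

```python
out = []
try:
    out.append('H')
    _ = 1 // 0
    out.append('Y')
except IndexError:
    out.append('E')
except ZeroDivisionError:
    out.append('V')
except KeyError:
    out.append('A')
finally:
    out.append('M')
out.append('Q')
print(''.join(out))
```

Execution trace: 'H' (try body) → 'V' (except ZeroDivisionError) → 'M' (finally) → 'Q' (after the try/except). Output: HVMQ

Answer: HVMQ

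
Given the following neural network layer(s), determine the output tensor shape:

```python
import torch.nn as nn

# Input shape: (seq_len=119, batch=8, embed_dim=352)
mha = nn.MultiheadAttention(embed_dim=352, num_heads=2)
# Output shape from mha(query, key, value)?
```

Input: (119, 8, 352) -> Output: (119, 8, 352)

Answer: (119, 8, 352)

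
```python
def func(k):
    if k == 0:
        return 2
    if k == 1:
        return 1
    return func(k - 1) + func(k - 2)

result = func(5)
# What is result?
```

Build up from base cases: func(0)=2, func(1)=1, func(2)=3, func(3)=4, func(4)=7, func(5)=11

Answer: 11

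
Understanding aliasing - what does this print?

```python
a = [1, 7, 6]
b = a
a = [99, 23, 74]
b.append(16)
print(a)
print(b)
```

Key concept: rebinding vs mutation: a is rebound to a new list, b still points at the original.
Step by step:
`a = [1, 7, 6]` → a = [1, 7, 6]
`b = a` → b = [1, 7, 6] (same object as a)
`a = [99, 23, 74]` → a = [99, 23, 74]
`b.append(16)` → b = [1, 7, 6, 16]
`print(a)` → prints [99, 23, 74]
`print(b)` → prints [1, 7, 6, 16]

Answer:
[99, 23, 74]
[1, 7, 6, 16]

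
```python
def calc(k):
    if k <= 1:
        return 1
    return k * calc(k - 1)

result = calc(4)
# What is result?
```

calc(4) = 4 * 3 * 2 * 1 = 24

Answer: 24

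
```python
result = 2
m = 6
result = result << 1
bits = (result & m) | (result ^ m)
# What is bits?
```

Trace:
`result = 2` → result = 2
`m = 6` → m = 6
`result = result << 1` → result = 4
`bits = (result & m) | (result ^ m)` → bits = 6
So bits = 6

Answer: 6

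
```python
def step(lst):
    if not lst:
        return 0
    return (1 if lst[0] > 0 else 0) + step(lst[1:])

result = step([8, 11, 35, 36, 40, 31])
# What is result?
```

Count of positive elements in [8, 11, 35, 36, 40, 31] = 6

Answer: 6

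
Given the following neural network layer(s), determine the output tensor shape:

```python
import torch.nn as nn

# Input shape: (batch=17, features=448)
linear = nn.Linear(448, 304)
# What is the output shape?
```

Input: (17, 448) -> Output: (17, 304)

Answer: (17, 304)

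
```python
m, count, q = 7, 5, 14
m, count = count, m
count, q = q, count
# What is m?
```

Trace:
`m, count, q = 7, 5, 14` → m = 7; count = 5; q = 14
`m, count = count, m` → m = 5; count = 7
`count, q = q, count` → count = 14; q = 7
So m = 5

Answer: 5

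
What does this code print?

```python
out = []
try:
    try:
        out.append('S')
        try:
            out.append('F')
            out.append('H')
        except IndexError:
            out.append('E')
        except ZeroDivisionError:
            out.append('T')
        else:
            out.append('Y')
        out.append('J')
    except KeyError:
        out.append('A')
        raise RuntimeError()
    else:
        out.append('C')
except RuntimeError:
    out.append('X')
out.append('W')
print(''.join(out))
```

Execution trace: 'S' (try body) → 'F' (inner try body) → 'H' (inner try body, no exception) → 'Y' (inner else) → 'J' (try body, no exception) → 'C' (else) → 'W' (after the try/except). Output: SFHYJCW

Answer: SFHYJCW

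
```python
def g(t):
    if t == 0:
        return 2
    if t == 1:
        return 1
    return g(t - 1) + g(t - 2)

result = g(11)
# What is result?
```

Build up from base cases: g(0)=2, g(1)=1, g(2)=3, g(3)=4, g(4)=7, g(5)=11, g(6)=18, ..., g(11)=199

Answer: 199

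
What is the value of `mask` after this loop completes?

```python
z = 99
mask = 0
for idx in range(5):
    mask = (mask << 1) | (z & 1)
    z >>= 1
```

Reverse lowest 5 bits of 99
`mask` takes the values: 0 → 1 → 3 → 6 → 12 → 24

Answer: 24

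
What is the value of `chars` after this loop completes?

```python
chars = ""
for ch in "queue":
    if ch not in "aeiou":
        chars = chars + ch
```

Remove vowels from 'queue'
`chars` takes the values: "" → "q"

Answer: "q"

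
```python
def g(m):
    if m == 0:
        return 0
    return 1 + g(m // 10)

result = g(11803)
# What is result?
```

Count of digits of 11803: 5

Answer: 5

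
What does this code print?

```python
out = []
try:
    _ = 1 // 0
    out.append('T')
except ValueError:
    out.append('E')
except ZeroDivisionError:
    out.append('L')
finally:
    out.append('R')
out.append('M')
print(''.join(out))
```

Execution trace: 'L' (except ZeroDivisionError) → 'R' (finally) → 'M' (after the try/except). Output: LRM

Answer: LRM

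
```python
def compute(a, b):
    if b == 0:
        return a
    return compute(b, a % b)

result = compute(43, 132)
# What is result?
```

compute(43, 132) -> compute(132, 43) -> compute(43, 3) -> compute(3, 1) -> compute(1, 0) -> 1

Answer: 1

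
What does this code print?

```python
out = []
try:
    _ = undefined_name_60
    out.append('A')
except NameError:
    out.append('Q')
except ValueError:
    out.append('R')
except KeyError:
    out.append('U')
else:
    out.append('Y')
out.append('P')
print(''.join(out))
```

Execution trace: 'Q' (except NameError) → 'P' (after the try/except). Output: QP

Answer: QP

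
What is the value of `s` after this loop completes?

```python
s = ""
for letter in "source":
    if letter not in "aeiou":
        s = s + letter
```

Remove vowels from 'source'
`s` takes the values: "" → "s" → "sr" → "src"

Answer: "src"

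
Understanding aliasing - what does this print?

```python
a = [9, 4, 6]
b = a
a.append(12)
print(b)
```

Key concept: basic list aliasing.
Step by step:
`a = [9, 4, 6]` → a = [9, 4, 6]
`b = a` → b = [9, 4, 6] (same object as a)
`a.append(12)` → a = [9, 4, 6, 12] (same object as b); b = [9, 4, 6, 12] (same object as a)
`print(b)` → prints [9, 4, 6, 12]

Answer: [9, 4, 6, 12]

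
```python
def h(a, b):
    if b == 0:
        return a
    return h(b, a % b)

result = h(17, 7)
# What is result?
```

h(17, 7) -> h(7, 3) -> h(3, 1) -> h(1, 0) -> 1

Answer: 1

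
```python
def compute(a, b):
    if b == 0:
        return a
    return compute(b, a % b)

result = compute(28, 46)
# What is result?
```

compute(28, 46) -> compute(46, 28) -> compute(28, 18) -> compute(18, 10) -> compute(10, 8) -> compute(8, 2) -> compute(2, 0) -> 2

Answer: 2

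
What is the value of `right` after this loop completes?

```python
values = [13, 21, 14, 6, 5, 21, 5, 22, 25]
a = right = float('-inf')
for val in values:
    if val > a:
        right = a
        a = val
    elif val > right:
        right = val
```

Second largest (with repeats) in [13, 21, 14, 6, 5, 21, 5, 22, 25]
`right` takes the values: -inf → 13 → 14 → 21 → 22

Answer: 22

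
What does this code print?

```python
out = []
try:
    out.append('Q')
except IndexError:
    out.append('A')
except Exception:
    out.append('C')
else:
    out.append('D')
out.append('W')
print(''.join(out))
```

Execution trace: 'Q' (try body, no exception) → 'D' (else) → 'W' (after the try/except). Output: QDW

Answer: QDW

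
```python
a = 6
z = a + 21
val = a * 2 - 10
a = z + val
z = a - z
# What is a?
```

Trace:
`a = 6` → a = 6
`z = a + 21` → z = 27
`val = a * 2 - 10` → val = 2
`a = z + val` → a = 29
`z = a - z` → z = 2
So a = 29

Answer: 29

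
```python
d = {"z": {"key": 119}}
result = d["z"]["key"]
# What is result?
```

Trace:
`d = {"z": {"key": 119}}` → d = {'z': {'key': 119}}
`result = d["z"]["key"]` → result = 119
So result = 119

Answer: 119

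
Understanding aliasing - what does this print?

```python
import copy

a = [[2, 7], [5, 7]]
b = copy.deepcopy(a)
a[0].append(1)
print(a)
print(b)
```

Key concept: deep copy is fully independent.
Step by step:
`a = [[2, 7], [5, 7]]` → a = [[2, 7], [5, 7]]
`b = copy.deepcopy(a)` → b = [[2, 7], [5, 7]]
`a[0].append(1)` → a = [[2, 7, 1], [5, 7]]
`print(a)` → prints [[2, 7, 1], [5, 7]]
`print(b)` → prints [[2, 7], [5, 7]]

Answer:
[[2, 7, 1], [5, 7]]
[[2, 7], [5, 7]]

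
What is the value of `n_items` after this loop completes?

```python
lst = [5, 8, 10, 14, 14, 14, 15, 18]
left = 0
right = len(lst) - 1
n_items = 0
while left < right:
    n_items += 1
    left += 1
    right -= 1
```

Iterations until pointers meet (list length 8)
`n_items` takes the values: 0 → 1 → 2 → 3 → 4

Answer: 4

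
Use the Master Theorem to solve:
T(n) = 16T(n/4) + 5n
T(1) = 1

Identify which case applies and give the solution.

a=16, b=4, f(n)=5n. log_4(16) = 2. Since c=1 < 2, Case 1 applies: T(n) = Θ(n^log_b(a)) = O(n^2).

Answer: O(n^2) - Case 1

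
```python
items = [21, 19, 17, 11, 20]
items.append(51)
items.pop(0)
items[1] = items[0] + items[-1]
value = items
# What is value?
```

Trace:
`items = [21, 19, 17, 11, 20]` → items = [21, 19, 17, 11, 20]
`items.append(51)` → items = [21, 19, 17, 11, 20, 51]
`items.pop(0)` → items = [19, 17, 11, 20, 51]
`items[1] = items[0] + items[-1]` → items = [19, 70, 11, 20, 51]
`value = items` → value = [19, 70, 11, 20, 51]
So value = [19, 70, 11, 20, 51]

Answer: [19, 70, 11, 20, 51]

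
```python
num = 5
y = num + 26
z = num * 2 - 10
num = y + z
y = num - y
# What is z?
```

Trace:
`num = 5` → num = 5
`y = num + 26` → y = 31
`z = num * 2 - 10` → z = 0
`num = y + z` → num = 31
`y = num - y` → y = 0
So z = 0

Answer: 0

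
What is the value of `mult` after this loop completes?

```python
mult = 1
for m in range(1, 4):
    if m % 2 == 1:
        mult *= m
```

Product of odd numbers 1 to 3
`mult` takes the values: 1 → 3

Answer: 3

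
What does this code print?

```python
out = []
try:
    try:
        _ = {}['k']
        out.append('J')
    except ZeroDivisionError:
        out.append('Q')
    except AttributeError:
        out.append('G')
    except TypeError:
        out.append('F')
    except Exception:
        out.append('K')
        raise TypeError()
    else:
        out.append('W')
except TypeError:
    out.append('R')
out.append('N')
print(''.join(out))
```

Execution trace: 'K' (inner except Exception) → 'R' (outer except TypeError) → 'N' (after the try/except). Output: KRN

Answer: KRN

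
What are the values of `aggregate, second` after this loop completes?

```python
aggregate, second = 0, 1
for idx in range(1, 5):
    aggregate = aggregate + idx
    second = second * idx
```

Sum and factorial of 1 to 4
`aggregate, second` takes the values: (0, 1) → (1, 1) → (3, 1) → (3, 2) → (6, 2) → (6, 6) → (10, 6) → (10, 24)

Answer: 10, 24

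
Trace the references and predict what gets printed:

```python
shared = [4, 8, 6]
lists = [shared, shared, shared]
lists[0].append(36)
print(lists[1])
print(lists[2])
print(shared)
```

Key concept: list of same reference.
Step by step:
`shared = [4, 8, 6]` → shared = [4, 8, 6]
`lists = [shared, shared, shared]` → lists = [[4, 8, 6], [4, 8, 6], [4, 8, 6]]
`lists[0].append(36)` → shared = [4, 8, 6, 36]; lists = [[4, 8, 6, 36], [4, 8, 6, 36], [4, 8, 6, 36]]
`print(lists[1])` → prints [4, 8, 6, 36]
`print(lists[2])` → prints [4, 8, 6, 36]
`print(shared)` → prints [4, 8, 6, 36]

Answer:
[4, 8, 6, 36]
[4, 8, 6, 36]
[4, 8, 6, 36]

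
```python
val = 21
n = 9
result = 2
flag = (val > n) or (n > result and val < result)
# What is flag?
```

Trace:
`val = 21` → val = 21
`n = 9` → n = 9
`result = 2` → result = 2
`flag = (val > n) or (n > result and val < result)` → flag = True
So flag = True

Answer: True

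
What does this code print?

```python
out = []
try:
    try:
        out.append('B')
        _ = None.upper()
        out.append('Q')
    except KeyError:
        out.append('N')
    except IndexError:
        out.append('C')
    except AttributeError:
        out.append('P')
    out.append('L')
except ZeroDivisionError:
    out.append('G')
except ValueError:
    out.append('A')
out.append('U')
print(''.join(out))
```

Execution trace: 'B' (inner try body) → 'P' (inner except AttributeError) → 'L' (try body, no exception) → 'U' (after the try/except). Output: BPLU

Answer: BPLU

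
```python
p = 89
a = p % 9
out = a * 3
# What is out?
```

Trace:
`p = 89` → p = 89
`a = p % 9` → a = 8
`out = a * 3` → out = 24
So out = 24

Answer: 24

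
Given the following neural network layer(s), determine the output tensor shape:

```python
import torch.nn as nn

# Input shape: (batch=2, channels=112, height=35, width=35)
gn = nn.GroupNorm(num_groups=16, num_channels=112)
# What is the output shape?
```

Input: (2, 112, 35, 35) -> Output: (2, 112, 35, 35)

Answer: (2, 112, 35, 35)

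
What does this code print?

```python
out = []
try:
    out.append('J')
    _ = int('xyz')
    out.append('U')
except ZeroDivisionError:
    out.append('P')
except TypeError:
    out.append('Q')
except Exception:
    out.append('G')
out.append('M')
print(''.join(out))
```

Execution trace: 'J' (try body) → 'G' (except Exception) → 'M' (after the try/except). Output: JGM

Answer: JGM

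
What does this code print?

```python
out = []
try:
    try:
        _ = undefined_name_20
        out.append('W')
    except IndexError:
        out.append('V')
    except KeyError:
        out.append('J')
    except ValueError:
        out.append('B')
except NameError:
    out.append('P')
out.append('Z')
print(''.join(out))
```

Execution trace: 'P' (outer except NameError) → 'Z' (after the try/except). Output: PZ

Answer: PZ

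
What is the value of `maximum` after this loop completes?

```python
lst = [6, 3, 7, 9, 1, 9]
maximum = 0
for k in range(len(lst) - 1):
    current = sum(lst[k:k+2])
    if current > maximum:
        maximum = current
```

Max sum of 2-element window in [6, 3, 7, 9, 1, 9]
`maximum` takes the values: 0 → 9 → 10 → 16

Answer: 16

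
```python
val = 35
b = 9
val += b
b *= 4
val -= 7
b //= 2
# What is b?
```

Trace:
`val = 35` → val = 35
`b = 9` → b = 9
`val += b` → val = 44
`b *= 4` → b = 36
`val -= 7` → val = 37
`b //= 2` → b = 18
So b = 18

Answer: 18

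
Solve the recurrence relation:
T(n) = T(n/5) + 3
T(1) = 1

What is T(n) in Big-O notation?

Each step divides n by 5 and adds 3. After log_5(n) steps we reach T(1)=1. So T(n) = 3·log_5(n) + 1 = O(log n).

Answer: O(log n)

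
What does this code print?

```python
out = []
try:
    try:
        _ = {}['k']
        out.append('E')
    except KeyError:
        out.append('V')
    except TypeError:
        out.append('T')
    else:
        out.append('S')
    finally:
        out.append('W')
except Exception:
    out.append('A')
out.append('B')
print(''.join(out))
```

Execution trace: 'V' (inner except KeyError) → 'W' (inner finally) → 'B' (after the try/except). Output: VWB

Answer: VWB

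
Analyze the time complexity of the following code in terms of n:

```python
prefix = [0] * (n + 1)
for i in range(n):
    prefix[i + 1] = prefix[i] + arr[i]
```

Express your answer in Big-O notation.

This is Prefix sum computation. Time complexity: O(n).

Answer: O(n)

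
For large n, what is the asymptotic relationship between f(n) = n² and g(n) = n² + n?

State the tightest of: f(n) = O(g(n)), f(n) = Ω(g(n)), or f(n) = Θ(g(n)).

n² vs n² + n: f(n) = Θ(g(n)) — they are asymptotically equivalent (lower-order n term is dominated).

Answer: f(n) = Θ(g(n)) — they are asymptotically equivalent (lower-order n term is dominated).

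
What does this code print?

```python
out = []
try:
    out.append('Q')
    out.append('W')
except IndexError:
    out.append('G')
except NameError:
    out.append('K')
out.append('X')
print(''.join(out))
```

Execution trace: 'Q' (try body) → 'W' (try body, no exception) → 'X' (after the try/except). Output: QWX

Answer: QWX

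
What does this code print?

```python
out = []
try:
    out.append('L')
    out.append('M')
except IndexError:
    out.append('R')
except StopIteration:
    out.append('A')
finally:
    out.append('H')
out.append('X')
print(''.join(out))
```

Execution trace: 'L' (try body) → 'M' (try body, no exception) → 'H' (finally) → 'X' (after the try/except). Output: LMHX

Answer: LMHX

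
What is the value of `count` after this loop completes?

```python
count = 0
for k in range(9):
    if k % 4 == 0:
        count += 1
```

Count numbers divisible by 4 in range(9)
`count` takes the values: 0 → 1 → 2 → 3

Answer: 3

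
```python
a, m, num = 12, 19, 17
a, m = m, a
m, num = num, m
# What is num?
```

Trace:
`a, m, num = 12, 19, 17` → a = 12; m = 19; num = 17
`a, m = m, a` → a = 19; m = 12
`m, num = num, m` → m = 17; num = 12
So num = 12

Answer: 12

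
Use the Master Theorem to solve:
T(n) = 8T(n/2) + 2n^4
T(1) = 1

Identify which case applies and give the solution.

a=8, b=2, f(n)=2n^4. log_2(8) = 3. Since c=4 > 3 and the regularity condition holds (8(n/2)^4 = (8/2^4)n^4 with 8/2^4 < 1), Case 3 applies: T(n) = Θ(f(n)) = O(n^4).

Answer: O(n^4) - Case 3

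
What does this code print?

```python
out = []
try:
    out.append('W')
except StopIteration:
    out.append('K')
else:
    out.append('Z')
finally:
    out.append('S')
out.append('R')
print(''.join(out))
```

Execution trace: 'W' (try body, no exception) → 'Z' (else) → 'S' (finally) → 'R' (after the try/except). Output: WZSR

Answer: WZSR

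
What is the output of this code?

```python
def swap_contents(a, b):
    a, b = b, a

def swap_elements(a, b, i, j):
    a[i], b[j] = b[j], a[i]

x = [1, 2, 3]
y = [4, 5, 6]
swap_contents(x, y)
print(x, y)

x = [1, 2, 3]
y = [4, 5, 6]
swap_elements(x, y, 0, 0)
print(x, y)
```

Key concept: parameter rebinding vs mutation.
Step by step:
`x = [1, 2, 3]` → x = [1, 2, 3]
`y = [4, 5, 6]` → y = [4, 5, 6]
`swap_contents(x, y)` → no visible change to tracked variables
`print(x, y)` → prints [1, 2, 3] [4, 5, 6]
`x = [1, 2, 3]` → x = [1, 2, 3]
`y = [4, 5, 6]` → y = [4, 5, 6]
`swap_elements(x, y, 0, 0)` → x = [4, 2, 3]; y = [1, 5, 6]
`print(x, y)` → prints [4, 2, 3] [1, 5, 6]

Answer:
[1, 2, 3] [4, 5, 6]
[4, 2, 3] [1, 5, 6]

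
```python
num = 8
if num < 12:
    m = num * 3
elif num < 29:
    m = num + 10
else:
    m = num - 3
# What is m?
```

Trace:
`num = 8` → num = 8
`if num < 12: ...` → num < 12 is True → m = 24
So m = 24

Answer: 24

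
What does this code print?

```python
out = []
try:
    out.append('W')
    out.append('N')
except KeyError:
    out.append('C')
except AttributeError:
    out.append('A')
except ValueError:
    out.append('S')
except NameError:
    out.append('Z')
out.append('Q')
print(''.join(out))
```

Execution trace: 'W' (try body) → 'N' (try body, no exception) → 'Q' (after the try/except). Output: WNQ

Answer: WNQ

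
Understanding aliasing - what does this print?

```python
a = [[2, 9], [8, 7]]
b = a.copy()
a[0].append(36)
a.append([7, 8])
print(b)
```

Key concept: shallow copy with nested lists.
Step by step:
`a = [[2, 9], [8, 7]]` → a = [[2, 9], [8, 7]]
`b = a.copy()` → b = [[2, 9], [8, 7]]
`a[0].append(36)` → a = [[2, 9, 36], [8, 7]]; b = [[2, 9, 36], [8, 7]]
`a.append([7, 8])` → a = [[2, 9, 36], [8, 7], [7, 8]]
`print(b)` → prints [[2, 9, 36], [8, 7]]

Answer: [[2, 9, 36], [8, 7]]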